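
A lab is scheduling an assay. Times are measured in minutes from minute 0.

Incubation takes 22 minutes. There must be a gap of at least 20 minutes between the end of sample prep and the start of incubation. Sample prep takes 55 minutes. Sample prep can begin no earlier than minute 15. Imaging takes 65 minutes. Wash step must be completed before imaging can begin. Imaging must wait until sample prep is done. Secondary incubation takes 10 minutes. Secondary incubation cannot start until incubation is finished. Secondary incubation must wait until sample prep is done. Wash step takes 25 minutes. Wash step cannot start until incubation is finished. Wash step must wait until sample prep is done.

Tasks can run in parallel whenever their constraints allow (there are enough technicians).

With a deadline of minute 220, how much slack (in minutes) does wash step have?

Sample prep cannot begin until its own release at minute 15. It runs from minute 15 to 15 + 55 = minute 70.
Incubation cannot begin until sample prep (finishes minute 70, plus 20-minute gap → minute 90). It runs from minute 90 to 90 + 22 = minute 112.
Wash step needs all of incubation (finishes minute 112); sample prep (finishes minute 70). That puts its earliest start at minute 112; it finishes at 112 + 25 = minute 137.

Working backward from the deadline:
Nothing follows imaging; the deadline of minute 220 is its only limit. It must start by 220 − 65 = minute 155.
Wash step has to be done before imaging (must start by minute 155). That means finishing by minute 155, i.e. starting by 155 − 25 = minute 130.
So wash step can start as early as minute 112 and as late as minute 130, giving 130 − 112 = 18 minutes of slack.

18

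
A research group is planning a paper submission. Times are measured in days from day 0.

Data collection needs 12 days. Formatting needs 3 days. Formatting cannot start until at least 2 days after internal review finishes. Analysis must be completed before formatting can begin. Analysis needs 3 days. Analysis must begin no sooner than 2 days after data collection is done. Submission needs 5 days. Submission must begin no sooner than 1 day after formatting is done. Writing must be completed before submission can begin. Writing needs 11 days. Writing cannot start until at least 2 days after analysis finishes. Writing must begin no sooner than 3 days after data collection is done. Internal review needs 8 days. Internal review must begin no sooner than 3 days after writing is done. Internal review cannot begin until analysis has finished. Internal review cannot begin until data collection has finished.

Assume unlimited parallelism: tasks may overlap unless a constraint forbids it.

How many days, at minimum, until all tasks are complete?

52

Data collection can start immediately at day 0; it finishes at day 12.
After data collection (finishes day 12, plus 2-day gap → day 14), analysis can start at day 14 and finishes at day 17.
Writing cannot start until analysis (finishes day 17, plus 2-day gap → day 19); data collection (finishes day 12, plus 3-day gap → day 15). The controlling bound is day 19, so writing finishes at 19 + 11 = day 30.
Internal review cannot start until writing (finishes day 30, plus 3-day gap → day 33); analysis (finishes day 17); data collection (finishes day 12). The controlling bound is day 33, so internal review finishes at 33 + 8 = day 41.
Formatting needs all of internal review (finishes day 41, plus 2-day gap → day 43); analysis (finishes day 17). That puts its earliest start at day 43; it finishes at 43 + 3 = day 46.
For submission: formatting (finishes day 46, plus 1-day gap → day 47); writing (finishes day 30). Taking the maximum gives a start of day 47, and it finishes at 47 + 5 = day 52.
All tasks are finished once the last one completes. Finish times: Data collection at 12, Analysis at 17, Writing at 30, Internal review at 41, Formatting at 46, Submission at 52. The latest is day 52.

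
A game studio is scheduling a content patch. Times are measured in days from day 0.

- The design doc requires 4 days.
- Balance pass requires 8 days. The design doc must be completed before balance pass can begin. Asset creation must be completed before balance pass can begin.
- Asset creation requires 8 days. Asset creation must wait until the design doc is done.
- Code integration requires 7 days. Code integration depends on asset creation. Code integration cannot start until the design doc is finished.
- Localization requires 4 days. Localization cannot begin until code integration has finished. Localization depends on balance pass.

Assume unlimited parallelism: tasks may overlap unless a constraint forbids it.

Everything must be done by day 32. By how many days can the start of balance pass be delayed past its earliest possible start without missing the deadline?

8

The design doc can start immediately at day 0; it finishes at day 4.
Asset creation cannot begin until the design doc (finishes day 4). It runs from day 4 to 4 + 8 = day 12.
For balance pass: the design doc (finishes day 4); asset creation (finishes day 12). Taking the maximum gives a start of day 12, and it finishes at 12 + 8 = day 20.

Working backward from the deadline:
Nothing follows localization; the deadline of day 32 is its only limit. It must start by 32 − 4 = day 28.
Balance pass must finish before localization (must start by day 28). With an 8-day duration, balance pass must start by 28 − 8 = day 20.
So balance pass can start as early as day 12 and as late as day 20, giving 20 − 12 = 8 days of slack.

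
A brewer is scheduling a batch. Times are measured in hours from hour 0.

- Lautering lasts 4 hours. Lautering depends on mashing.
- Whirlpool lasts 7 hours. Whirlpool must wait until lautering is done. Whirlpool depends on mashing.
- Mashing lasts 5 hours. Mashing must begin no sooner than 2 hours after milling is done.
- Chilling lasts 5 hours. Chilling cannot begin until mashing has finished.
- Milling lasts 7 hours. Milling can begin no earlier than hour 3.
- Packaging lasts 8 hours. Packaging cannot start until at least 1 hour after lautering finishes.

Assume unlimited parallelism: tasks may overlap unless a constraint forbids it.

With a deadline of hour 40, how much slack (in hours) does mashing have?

10

After its own release at hour 3, milling can start at hour 3 and finishes at hour 10.
Mashing cannot begin until milling (finishes hour 10, plus 2-hour gap → hour 12). It runs from hour 12 to 12 + 5 = hour 17.

Working backward from the deadline:
To finish by hour 40, whirlpool (duration 7) must start no later than hour 33.
Nothing follows packaging; the deadline of hour 40 is its only limit. It must start by 40 − 8 = hour 32.
Lautering must finish in time for whirlpool (must start by hour 33); packaging (must start by hour 32, minus 1-hour gap → hour 31). The tightest is hour 31, so lautering must start by 31 − 4 = hour 27.
Chilling has no dependents, so it just needs to finish by hour 40. Starting by 40 − 5 = hour 35 achieves that.
For mashing: lautering (must start by hour 27); whirlpool (must start by hour 33); chilling (must start by hour 35). The most restrictive is hour 27; with a 5-hour duration, mashing must start by hour 22.
So mashing can start as early as hour 12 and as late as hour 22, giving 22 − 12 = 10 hours of slack.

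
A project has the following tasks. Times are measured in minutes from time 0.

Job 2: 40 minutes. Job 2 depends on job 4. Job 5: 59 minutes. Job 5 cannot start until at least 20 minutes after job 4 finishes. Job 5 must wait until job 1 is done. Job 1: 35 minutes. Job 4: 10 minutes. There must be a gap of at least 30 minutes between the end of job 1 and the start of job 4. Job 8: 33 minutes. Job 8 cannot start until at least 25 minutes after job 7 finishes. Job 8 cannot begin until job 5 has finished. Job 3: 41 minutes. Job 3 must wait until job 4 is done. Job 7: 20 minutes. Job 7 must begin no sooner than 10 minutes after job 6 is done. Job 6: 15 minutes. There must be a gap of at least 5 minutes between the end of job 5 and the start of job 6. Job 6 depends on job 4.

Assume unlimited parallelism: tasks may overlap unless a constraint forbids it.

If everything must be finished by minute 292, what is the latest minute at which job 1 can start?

To finish by minute 292, job 2 (duration 40) must start no later than minute 252.
Job 3 has no dependents, so it just needs to finish by minute 292. Starting by 292 − 41 = minute 251 achieves that.
Job 8 has no dependents, so it just needs to finish by minute 292. Starting by 292 − 33 = minute 259 achieves that.
Since job 8 (must start by minute 259, minus 25-minute gap → minute 234) depends on it, job 7 must finish by minute 234. Backing off its 20-minute duration gives a latest start of minute 214.
Job 6 must finish before job 7 (must start by minute 214, minus 10-minute gap → minute 204). With a 15-minute duration, job 6 must start by 204 − 15 = minute 189.
Job 5 must finish in time for job 6 (must start by minute 189, minus 5-minute gap → minute 184); job 8 (must start by minute 259). The tightest is minute 184, so job 5 must start by 184 − 59 = minute 125.
Job 4 feeds job 2 (must start by minute 252); job 3 (must start by minute 251); job 5 (must start by minute 125, minus 20-minute gap → minute 105); job 6 (must start by minute 189). Taking the minimum, job 4 must finish by minute 105 and start by 105 − 10 = minute 95.
For job 1: job 4 (must start by minute 95, minus 30-minute gap → minute 65); job 5 (must start by minute 125). The most restrictive is minute 65; with a 35-minute duration, job 1 must start by minute 30.

30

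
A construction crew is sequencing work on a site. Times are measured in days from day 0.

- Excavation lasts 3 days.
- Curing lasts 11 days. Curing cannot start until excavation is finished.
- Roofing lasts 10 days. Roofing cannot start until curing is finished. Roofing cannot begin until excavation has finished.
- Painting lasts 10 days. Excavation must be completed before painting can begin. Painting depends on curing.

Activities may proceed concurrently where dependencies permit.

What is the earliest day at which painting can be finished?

24

Excavation has no prerequisites, so it starts at day 0 and finishes at day 3.
After excavation (finishes day 3), curing can start at day 3 and finishes at day 14.
Painting cannot start until excavation (finishes day 3); curing (finishes day 14). The controlling bound is day 14, so painting finishes at 14 + 10 = day 24.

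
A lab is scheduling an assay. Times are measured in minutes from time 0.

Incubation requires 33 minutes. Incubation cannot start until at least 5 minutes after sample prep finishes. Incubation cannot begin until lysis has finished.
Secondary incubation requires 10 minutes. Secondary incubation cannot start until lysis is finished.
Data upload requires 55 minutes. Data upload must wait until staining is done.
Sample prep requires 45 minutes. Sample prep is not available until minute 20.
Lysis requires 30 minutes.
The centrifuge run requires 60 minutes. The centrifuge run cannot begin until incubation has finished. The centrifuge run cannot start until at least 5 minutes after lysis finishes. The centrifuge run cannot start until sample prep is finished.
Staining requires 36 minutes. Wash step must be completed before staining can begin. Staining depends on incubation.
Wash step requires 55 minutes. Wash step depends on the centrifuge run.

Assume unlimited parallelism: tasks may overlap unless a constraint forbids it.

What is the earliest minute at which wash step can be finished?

218

Lysis has no prerequisites, so it starts at minute 0 and finishes at minute 30.
Sample prep waits on its own release at minute 20, so it starts at minute 20 and finishes at 20 + 45 = minute 65.
Incubation cannot start until sample prep (finishes minute 65, plus 5-minute gap → minute 70); lysis (finishes minute 30). The controlling bound is minute 70, so incubation finishes at 70 + 33 = minute 103.
For the centrifuge run: incubation (finishes minute 103); lysis (finishes minute 30, plus 5-minute gap → minute 35); sample prep (finishes minute 65). Taking the maximum gives a start of minute 103, and it finishes at 103 + 60 = minute 163.
After the centrifuge run (finishes minute 163), wash step can start at minute 163 and finishes at minute 218.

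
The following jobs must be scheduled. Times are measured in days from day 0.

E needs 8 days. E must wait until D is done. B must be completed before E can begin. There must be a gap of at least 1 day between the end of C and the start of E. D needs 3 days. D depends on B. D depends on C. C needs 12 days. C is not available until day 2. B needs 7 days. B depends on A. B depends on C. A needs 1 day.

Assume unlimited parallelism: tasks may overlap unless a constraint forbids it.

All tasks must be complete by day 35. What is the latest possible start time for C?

5

E must finish by day 35; it takes 8 days, so it must start by 35 − 8 = day 27.
D feeds into E (must start by day 27); so D must finish by day 27 and therefore start by day 24.
B has several dependents: D (must start by day 24); E (must start by day 27). The earliest of those limits is day 24, so B must start by 24 − 7 = day 17.
C has several dependents: B (must start by day 17); D (must start by day 24); E (must start by day 27, minus 1-day gap → day 26). The earliest of those limits is day 17, so C must start by 17 − 12 = day 5.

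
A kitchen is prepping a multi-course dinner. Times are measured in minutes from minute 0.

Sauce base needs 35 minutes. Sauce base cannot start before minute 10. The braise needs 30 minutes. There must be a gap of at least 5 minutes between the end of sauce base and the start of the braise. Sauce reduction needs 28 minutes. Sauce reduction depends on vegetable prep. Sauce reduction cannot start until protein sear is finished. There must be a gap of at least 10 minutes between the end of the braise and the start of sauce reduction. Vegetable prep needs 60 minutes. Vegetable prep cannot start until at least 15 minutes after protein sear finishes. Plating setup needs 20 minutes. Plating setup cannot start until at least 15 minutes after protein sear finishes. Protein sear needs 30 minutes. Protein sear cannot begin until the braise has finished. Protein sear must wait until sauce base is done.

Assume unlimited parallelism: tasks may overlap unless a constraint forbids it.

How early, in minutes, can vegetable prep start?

Sauce base cannot begin until its own release at minute 10. It runs from minute 10 to 10 + 35 = minute 45.
After sauce base (finishes minute 45, plus 5-minute gap → minute 50), the braise can start at minute 50 and finishes at minute 80.
For protein sear: the braise (finishes minute 80); sauce base (finishes minute 45). Taking the maximum gives a start of minute 80, and it finishes at 80 + 30 = minute 110.
Vegetable prep waits on protein sear (finishes minute 110, plus 15-minute gap → minute 125), so the earliest it can start is minute 125.

125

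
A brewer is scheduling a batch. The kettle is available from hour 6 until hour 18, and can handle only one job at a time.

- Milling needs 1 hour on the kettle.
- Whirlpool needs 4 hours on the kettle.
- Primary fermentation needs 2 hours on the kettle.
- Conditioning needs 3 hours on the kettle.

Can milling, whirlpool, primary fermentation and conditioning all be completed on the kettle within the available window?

The kettle window is 18 − 6 = 12 hours.
Running back to back, the jobs need 1 + 4 + 2 + 3 = 10 hours on the kettle.
Since 10 ≤ 12, they fit within the window.

Yes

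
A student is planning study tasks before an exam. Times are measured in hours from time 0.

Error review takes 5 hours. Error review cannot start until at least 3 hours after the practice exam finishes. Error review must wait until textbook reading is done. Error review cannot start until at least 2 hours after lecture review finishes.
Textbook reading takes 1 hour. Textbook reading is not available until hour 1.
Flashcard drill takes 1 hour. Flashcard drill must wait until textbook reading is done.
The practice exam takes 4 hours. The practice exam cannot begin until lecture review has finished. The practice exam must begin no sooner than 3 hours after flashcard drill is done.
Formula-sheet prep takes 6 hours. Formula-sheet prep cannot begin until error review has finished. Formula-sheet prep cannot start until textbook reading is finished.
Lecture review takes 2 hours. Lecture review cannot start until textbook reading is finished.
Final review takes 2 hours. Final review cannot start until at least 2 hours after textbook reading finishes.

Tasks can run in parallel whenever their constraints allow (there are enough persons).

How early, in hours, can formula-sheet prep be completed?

After its own release at hour 1, textbook reading can start at hour 1 and finishes at hour 2.
After textbook reading (finishes hour 2), flashcard drill can start at hour 2 and finishes at hour 3.
Lecture review waits on textbook reading (finishes hour 2), so it starts at hour 2 and finishes at 2 + 2 = hour 4.
The practice exam cannot start until lecture review (finishes hour 4); flashcard drill (finishes hour 3, plus 3-hour gap → hour 6). The controlling bound is hour 6, so the practice exam finishes at 6 + 4 = hour 10.
Error review needs all of the practice exam (finishes hour 10, plus 3-hour gap → hour 13); textbook reading (finishes hour 2); lecture review (finishes hour 4, plus 2-hour gap → hour 6). That puts its earliest start at hour 13; it finishes at 13 + 5 = hour 18.
Formula-sheet prep cannot start until error review (finishes hour 18); textbook reading (finishes hour 2). The controlling bound is hour 18, so formula-sheet prep finishes at 18 + 6 = hour 24.

24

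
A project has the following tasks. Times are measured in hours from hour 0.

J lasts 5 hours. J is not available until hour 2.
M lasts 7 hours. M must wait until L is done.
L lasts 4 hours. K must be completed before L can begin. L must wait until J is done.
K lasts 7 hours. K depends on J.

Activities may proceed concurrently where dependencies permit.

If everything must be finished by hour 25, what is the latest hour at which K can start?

M must finish by hour 25; it takes 7 hours, so it must start by 25 − 7 = hour 18.
L feeds into M (must start by hour 18); so L must finish by hour 18 and therefore start by hour 14.
K must finish before L (must start by hour 14). With a 7-hour duration, K must start by 14 − 7 = hour 7.

7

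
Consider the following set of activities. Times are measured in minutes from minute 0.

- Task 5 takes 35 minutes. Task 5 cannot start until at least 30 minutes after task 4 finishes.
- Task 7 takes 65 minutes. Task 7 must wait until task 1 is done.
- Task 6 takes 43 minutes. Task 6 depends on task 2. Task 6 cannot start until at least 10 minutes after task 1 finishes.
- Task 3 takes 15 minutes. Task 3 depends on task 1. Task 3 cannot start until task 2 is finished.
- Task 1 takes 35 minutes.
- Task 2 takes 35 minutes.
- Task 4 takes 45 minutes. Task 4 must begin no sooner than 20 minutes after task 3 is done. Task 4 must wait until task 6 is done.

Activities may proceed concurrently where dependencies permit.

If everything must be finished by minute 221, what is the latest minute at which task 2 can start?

To finish by minute 221, task 5 (duration 35) must start no later than minute 186.
Task 4 must finish before task 5 (must start by minute 186, minus 30-minute gap → minute 156). With a 45-minute duration, task 4 must start by 156 − 45 = minute 111.
Task 3 feeds into task 4 (must start by minute 111, minus 20-minute gap → minute 91); so task 3 must finish by minute 91 and therefore start by minute 76.
Task 6 feeds into task 4 (must start by minute 111); so task 6 must finish by minute 111 and therefore start by minute 68.
Task 2 feeds task 3 (must start by minute 76); task 6 (must start by minute 68). Taking the minimum, task 2 must finish by minute 68 and start by 68 − 35 = minute 33.

33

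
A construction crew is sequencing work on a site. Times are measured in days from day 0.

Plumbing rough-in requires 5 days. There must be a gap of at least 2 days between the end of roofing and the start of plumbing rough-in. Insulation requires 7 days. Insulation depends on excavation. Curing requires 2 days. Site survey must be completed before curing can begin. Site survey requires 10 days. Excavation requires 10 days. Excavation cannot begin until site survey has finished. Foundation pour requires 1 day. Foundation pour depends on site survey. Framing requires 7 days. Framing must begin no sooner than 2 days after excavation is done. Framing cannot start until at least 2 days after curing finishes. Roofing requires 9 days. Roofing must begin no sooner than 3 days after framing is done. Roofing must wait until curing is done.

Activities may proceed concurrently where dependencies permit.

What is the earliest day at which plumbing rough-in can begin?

Site survey can start immediately at day 0; it finishes at day 10.
Curing waits on site survey (finishes day 10), so it starts at day 10 and finishes at 10 + 2 = day 12.
Excavation cannot begin until site survey (finishes day 10). It runs from day 10 to 10 + 10 = day 20.
Framing cannot start until excavation (finishes day 20, plus 2-day gap → day 22); curing (finishes day 12, plus 2-day gap → day 14). The controlling bound is day 22, so framing finishes at 22 + 7 = day 29.
Roofing has to wait for framing (finishes day 29, plus 3-day gap → day 32); curing (finishes day 12). The latest of these is day 32, so roofing runs day 32 to 32 + 9 = day 41.
Plumbing rough-in waits on roofing (finishes day 41, plus 2-day gap → day 43), so the earliest it can start is day 43.

43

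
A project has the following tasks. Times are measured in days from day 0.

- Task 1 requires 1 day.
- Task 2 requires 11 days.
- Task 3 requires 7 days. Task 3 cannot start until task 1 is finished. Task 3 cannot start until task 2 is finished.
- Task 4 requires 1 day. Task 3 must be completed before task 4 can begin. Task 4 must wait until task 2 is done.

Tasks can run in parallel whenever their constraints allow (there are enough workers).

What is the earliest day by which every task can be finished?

Nothing blocks task 2, so it runs from day 0 to day 11.
Nothing blocks task 1, so it runs from day 0 to day 1.
Task 3 cannot start until task 1 (finishes day 1); task 2 (finishes day 11). The controlling bound is day 11, so task 3 finishes at 11 + 7 = day 18.
Task 4 needs all of task 3 (finishes day 18); task 2 (finishes day 11). That puts its earliest start at day 18; it finishes at 18 + 1 = day 19.
All tasks are finished once the last one completes. Finish times: Task 1 at 1, Task 2 at 11, Task 3 at 18, Task 4 at 19. The latest is day 19.

19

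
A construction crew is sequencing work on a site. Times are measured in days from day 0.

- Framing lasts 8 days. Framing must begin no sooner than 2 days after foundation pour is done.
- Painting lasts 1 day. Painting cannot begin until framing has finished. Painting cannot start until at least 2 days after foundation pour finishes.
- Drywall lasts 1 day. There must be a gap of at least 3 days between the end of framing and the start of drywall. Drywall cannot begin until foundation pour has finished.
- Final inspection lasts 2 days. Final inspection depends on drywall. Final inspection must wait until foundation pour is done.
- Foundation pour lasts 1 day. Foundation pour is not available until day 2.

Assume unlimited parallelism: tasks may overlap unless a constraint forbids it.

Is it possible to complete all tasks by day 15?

Foundation pour cannot begin until its own release at day 2. It runs from day 2 to 2 + 1 = day 3.
Framing waits on foundation pour (finishes day 3, plus 2-day gap → day 5), so it starts at day 5 and finishes at 5 + 8 = day 13.
Painting has to wait for framing (finishes day 13); foundation pour (finishes day 3, plus 2-day gap → day 5). The latest of these is day 13, so painting runs day 13 to 13 + 1 = day 14.
For drywall: framing (finishes day 13, plus 3-day gap → day 16); foundation pour (finishes day 3). Taking the maximum gives a start of day 16, and it finishes at 16 + 1 = day 17.
Final inspection has to wait for drywall (finishes day 17); foundation pour (finishes day 3). The latest of these is day 17, so final inspection runs day 17 to 17 + 2 = day 19.
The earliest everything can be done is day 19, which is after the deadline of 15, so it is not possible.

No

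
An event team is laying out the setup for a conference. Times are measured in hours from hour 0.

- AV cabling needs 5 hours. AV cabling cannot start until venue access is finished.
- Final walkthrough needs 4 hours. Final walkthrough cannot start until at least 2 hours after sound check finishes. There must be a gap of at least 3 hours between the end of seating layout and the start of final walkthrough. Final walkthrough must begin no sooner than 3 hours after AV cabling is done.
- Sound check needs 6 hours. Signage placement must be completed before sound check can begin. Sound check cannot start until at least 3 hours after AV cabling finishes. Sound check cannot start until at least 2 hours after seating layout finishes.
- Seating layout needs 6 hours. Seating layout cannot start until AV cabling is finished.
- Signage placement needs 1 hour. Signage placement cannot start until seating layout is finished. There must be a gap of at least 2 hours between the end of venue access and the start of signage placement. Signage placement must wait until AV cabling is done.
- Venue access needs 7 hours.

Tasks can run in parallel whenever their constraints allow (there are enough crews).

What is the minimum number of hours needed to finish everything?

32

Nothing blocks venue access, so it runs from hour 0 to hour 7.
AV cabling cannot begin until venue access (finishes hour 7). It runs from hour 7 to 7 + 5 = hour 12.
Seating layout waits on AV cabling (finishes hour 12), so it starts at hour 12 and finishes at 12 + 6 = hour 18.
For signage placement: seating layout (finishes hour 18); venue access (finishes hour 7, plus 2-hour gap → hour 9); AV cabling (finishes hour 12). Taking the maximum gives a start of hour 18, and it finishes at 18 + 1 = hour 19.
For sound check: signage placement (finishes hour 19); AV cabling (finishes hour 12, plus 3-hour gap → hour 15); seating layout (finishes hour 18, plus 2-hour gap → hour 20). Taking the maximum gives a start of hour 20, and it finishes at 20 + 6 = hour 26.
For final walkthrough: sound check (finishes hour 26, plus 2-hour gap → hour 28); seating layout (finishes hour 18, plus 3-hour gap → hour 21); AV cabling (finishes hour 12, plus 3-hour gap → hour 15). Taking the maximum gives a start of hour 28, and it finishes at 28 + 4 = hour 32.
All tasks are finished once the last one completes. Finish times: Venue access at 7, AV cabling at 12, Seating layout at 18, Signage placement at 19, Sound check at 26, Final walkthrough at 32. The latest is hour 32.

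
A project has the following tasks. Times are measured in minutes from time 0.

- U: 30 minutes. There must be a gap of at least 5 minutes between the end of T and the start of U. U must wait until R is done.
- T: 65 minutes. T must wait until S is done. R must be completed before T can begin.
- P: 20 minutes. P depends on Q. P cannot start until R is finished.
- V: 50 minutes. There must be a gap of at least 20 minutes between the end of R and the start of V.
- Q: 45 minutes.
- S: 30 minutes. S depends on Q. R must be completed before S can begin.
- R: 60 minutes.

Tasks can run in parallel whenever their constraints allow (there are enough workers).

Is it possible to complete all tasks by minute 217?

Nothing blocks R, so it runs from minute 0 to minute 60.
V cannot begin until R (finishes minute 60, plus 20-minute gap → minute 80). It runs from minute 80 to 80 + 50 = minute 130.
Q can start immediately at minute 0; it finishes at minute 45.
S needs all of Q (finishes minute 45); R (finishes minute 60). That puts its earliest start at minute 60; it finishes at 60 + 30 = minute 90.
T cannot start until S (finishes minute 90); R (finishes minute 60). The controlling bound is minute 90, so T finishes at 90 + 65 = minute 155.
For U: T (finishes minute 155, plus 5-minute gap → minute 160); R (finishes minute 60). Taking the maximum gives a start of minute 160, and it finishes at 160 + 30 = minute 190.
P cannot start until Q (finishes minute 45); R (finishes minute 60). The controlling bound is minute 60, so P finishes at 60 + 20 = minute 80.
Every task is finished by minute 190, which is no later than the deadline of 217, so the schedule is feasible.

Yes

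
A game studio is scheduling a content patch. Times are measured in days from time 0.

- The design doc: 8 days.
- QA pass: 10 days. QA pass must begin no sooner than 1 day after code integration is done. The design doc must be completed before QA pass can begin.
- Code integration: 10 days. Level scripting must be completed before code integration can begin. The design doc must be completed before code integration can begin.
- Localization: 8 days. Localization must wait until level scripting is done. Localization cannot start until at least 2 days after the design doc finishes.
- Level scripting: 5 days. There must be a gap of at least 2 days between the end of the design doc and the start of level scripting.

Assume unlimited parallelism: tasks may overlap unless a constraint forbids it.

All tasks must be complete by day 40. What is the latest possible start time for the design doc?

4

QA pass must finish by day 40; it takes 10 days, so it must start by 40 − 10 = day 30.
Code integration must finish before QA pass (must start by day 30, minus 1-day gap → day 29). With a 10-day duration, code integration must start by 29 − 10 = day 19.
To finish by day 40, localization (duration 8) must start no later than day 32.
Level scripting feeds code integration (must start by day 19); localization (must start by day 32). Taking the minimum, level scripting must finish by day 19 and start by 19 − 5 = day 14.
The design doc feeds level scripting (must start by day 14, minus 2-day gap → day 12); code integration (must start by day 19); localization (must start by day 32, minus 2-day gap → day 30); QA pass (must start by day 30). Taking the minimum, the design doc must finish by day 12 and start by 12 − 8 = day 4.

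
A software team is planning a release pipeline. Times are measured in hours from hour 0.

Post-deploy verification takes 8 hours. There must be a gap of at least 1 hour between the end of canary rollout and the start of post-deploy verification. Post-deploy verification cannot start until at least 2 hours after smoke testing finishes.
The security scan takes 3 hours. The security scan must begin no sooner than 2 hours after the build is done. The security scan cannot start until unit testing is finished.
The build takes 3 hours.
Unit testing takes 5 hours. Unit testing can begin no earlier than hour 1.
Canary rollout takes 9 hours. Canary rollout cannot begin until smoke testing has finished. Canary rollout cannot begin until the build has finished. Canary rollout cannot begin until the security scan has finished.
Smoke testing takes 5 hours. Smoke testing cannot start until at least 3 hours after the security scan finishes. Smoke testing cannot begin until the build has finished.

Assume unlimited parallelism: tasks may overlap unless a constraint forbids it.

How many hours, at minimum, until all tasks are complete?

After its own release at hour 1, unit testing can start at hour 1 and finishes at hour 6.
The build has no prerequisites, so it starts at hour 0 and finishes at hour 3.
The security scan cannot start until the build (finishes hour 3, plus 2-hour gap → hour 5); unit testing (finishes hour 6). The controlling bound is hour 6, so the security scan finishes at 6 + 3 = hour 9.
For smoke testing: the security scan (finishes hour 9, plus 3-hour gap → hour 12); the build (finishes hour 3). Taking the maximum gives a start of hour 12, and it finishes at 12 + 5 = hour 17.
Canary rollout has to wait for smoke testing (finishes hour 17); the build (finishes hour 3); the security scan (finishes hour 9). The latest of these is hour 17, so canary rollout runs hour 17 to 17 + 9 = hour 26.
Post-deploy verification cannot start until canary rollout (finishes hour 26, plus 1-hour gap → hour 27); smoke testing (finishes hour 17, plus 2-hour gap → hour 19). The controlling bound is hour 27, so post-deploy verification finishes at 27 + 8 = hour 35.
All tasks are finished once the last one completes. Finish times: The build at 3, Unit testing at 6, The security scan at 9, Smoke testing at 17, Canary rollout at 26, Post-deploy verification at 35. The latest is hour 35.

35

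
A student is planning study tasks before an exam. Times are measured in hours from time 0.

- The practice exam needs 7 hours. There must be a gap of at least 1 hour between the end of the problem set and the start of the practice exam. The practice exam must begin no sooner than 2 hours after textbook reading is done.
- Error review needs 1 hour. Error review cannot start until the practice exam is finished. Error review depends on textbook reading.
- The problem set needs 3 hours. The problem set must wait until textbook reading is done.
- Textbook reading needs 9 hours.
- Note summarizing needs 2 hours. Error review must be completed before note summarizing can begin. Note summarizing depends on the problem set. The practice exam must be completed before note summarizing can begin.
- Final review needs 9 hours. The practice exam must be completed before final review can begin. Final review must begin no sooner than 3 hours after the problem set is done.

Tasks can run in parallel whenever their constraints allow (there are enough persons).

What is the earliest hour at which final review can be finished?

Textbook reading can start immediately at hour 0; it finishes at hour 9.
The problem set waits on textbook reading (finishes hour 9), so it starts at hour 9 and finishes at 9 + 3 = hour 12.
The practice exam cannot start until the problem set (finishes hour 12, plus 1-hour gap → hour 13); textbook reading (finishes hour 9, plus 2-hour gap → hour 11). The controlling bound is hour 13, so the practice exam finishes at 13 + 7 = hour 20.
Final review has to wait for the practice exam (finishes hour 20); the problem set (finishes hour 12, plus 3-hour gap → hour 15). The latest of these is hour 20, so final review runs hour 20 to 20 + 9 = hour 29.

29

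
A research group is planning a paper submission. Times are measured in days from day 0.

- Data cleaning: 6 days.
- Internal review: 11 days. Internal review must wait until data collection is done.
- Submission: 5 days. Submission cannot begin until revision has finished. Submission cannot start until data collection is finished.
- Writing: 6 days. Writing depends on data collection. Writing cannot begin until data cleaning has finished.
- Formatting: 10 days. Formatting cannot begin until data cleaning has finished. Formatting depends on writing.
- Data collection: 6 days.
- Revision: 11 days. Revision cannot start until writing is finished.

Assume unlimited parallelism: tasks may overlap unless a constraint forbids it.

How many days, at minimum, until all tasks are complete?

Data cleaning can start immediately at day 0; it finishes at day 6.
Data collection can start immediately at day 0; it finishes at day 6.
After data collection (finishes day 6), internal review can start at day 6 and finishes at day 17.
Writing has to wait for data collection (finishes day 6); data cleaning (finishes day 6). The latest of these is day 6, so writing runs day 6 to 6 + 6 = day 12.
Formatting cannot start until data cleaning (finishes day 6); writing (finishes day 12). The controlling bound is day 12, so formatting finishes at 12 + 10 = day 22.
Revision waits on writing (finishes day 12), so it starts at day 12 and finishes at 12 + 11 = day 23.
Submission cannot start until revision (finishes day 23); data collection (finishes day 6). The controlling bound is day 23, so submission finishes at 23 + 5 = day 28.
All tasks are finished once the last one completes. Finish times: Data collection at 6, Data cleaning at 6, Writing at 12, Internal review at 17, Revision at 23, Formatting at 22, Submission at 28. The latest is day 28.

28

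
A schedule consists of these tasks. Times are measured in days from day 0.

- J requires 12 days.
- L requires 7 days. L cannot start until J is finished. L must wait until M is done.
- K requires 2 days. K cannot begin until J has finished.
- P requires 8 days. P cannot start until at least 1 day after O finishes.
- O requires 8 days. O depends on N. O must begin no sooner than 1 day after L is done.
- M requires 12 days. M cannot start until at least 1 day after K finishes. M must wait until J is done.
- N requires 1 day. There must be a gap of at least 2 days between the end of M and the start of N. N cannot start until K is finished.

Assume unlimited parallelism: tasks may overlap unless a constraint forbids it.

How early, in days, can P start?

44

J can start immediately at day 0; it finishes at day 12.
K cannot begin until J (finishes day 12). It runs from day 12 to 12 + 2 = day 14.
For M: K (finishes day 14, plus 1-day gap → day 15); J (finishes day 12). Taking the maximum gives a start of day 15, and it finishes at 15 + 12 = day 27.
For N: M (finishes day 27, plus 2-day gap → day 29); K (finishes day 14). Taking the maximum gives a start of day 29, and it finishes at 29 + 1 = day 30.
L needs all of J (finishes day 12); M (finishes day 27). That puts its earliest start at day 27; it finishes at 27 + 7 = day 34.
O has to wait for N (finishes day 30); L (finishes day 34, plus 1-day gap → day 35). The latest of these is day 35, so O runs day 35 to 35 + 8 = day 43.
P waits on O (finishes day 43, plus 1-day gap → day 44), so the earliest it can start is day 44.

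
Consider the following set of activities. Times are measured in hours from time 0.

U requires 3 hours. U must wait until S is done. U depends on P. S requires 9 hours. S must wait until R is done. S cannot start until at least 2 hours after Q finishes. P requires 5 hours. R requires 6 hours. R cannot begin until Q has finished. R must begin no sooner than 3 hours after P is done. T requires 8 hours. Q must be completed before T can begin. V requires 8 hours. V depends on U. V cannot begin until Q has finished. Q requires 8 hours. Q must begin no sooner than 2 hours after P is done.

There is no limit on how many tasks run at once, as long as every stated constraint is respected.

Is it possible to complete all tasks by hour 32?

No

P can start immediately at hour 0; it finishes at hour 5.
After P (finishes hour 5, plus 2-hour gap → hour 7), Q can start at hour 7 and finishes at hour 15.
T waits on Q (finishes hour 15), so it starts at hour 15 and finishes at 15 + 8 = hour 23.
R has to wait for Q (finishes hour 15); P (finishes hour 5, plus 3-hour gap → hour 8). The latest of these is hour 15, so R runs hour 15 to 15 + 6 = hour 21.
S needs all of R (finishes hour 21); Q (finishes hour 15, plus 2-hour gap → hour 17). That puts its earliest start at hour 21; it finishes at 21 + 9 = hour 30.
For U: S (finishes hour 30); P (finishes hour 5). Taking the maximum gives a start of hour 30, and it finishes at 30 + 3 = hour 33.
For V: U (finishes hour 33); Q (finishes hour 15). Taking the maximum gives a start of hour 33, and it finishes at 33 + 8 = hour 41.
The earliest everything can be done is hour 41, which is after the deadline of 32, so it is not possible.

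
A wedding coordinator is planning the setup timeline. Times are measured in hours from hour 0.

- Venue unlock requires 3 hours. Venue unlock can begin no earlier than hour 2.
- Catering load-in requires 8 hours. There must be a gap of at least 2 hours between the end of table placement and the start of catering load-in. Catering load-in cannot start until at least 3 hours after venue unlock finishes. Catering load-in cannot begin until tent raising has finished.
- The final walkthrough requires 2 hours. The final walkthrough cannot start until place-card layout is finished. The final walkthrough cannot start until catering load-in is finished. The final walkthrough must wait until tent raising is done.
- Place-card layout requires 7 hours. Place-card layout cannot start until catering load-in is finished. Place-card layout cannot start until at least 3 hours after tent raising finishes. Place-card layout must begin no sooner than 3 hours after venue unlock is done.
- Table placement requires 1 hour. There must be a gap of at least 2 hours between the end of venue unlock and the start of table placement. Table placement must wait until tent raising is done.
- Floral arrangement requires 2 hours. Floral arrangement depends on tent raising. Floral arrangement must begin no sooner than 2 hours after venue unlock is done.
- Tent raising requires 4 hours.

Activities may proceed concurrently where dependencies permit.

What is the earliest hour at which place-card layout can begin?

Nothing blocks tent raising, so it runs from hour 0 to hour 4.
Venue unlock waits on its own release at hour 2, so it starts at hour 2 and finishes at 2 + 3 = hour 5.
Table placement has to wait for venue unlock (finishes hour 5, plus 2-hour gap → hour 7); tent raising (finishes hour 4). The latest of these is hour 7, so table placement runs hour 7 to 7 + 1 = hour 8.
Catering load-in has to wait for table placement (finishes hour 8, plus 2-hour gap → hour 10); venue unlock (finishes hour 5, plus 3-hour gap → hour 8); tent raising (finishes hour 4). The latest of these is hour 10, so catering load-in runs hour 10 to 10 + 8 = hour 18.
Place-card layout waits on catering load-in (finishes hour 18); tent raising (finishes hour 4, plus 3-hour gap → hour 7); venue unlock (finishes hour 5, plus 3-hour gap → hour 8). The latest of these is hour 18, which is the earliest place-card layout can start.

18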